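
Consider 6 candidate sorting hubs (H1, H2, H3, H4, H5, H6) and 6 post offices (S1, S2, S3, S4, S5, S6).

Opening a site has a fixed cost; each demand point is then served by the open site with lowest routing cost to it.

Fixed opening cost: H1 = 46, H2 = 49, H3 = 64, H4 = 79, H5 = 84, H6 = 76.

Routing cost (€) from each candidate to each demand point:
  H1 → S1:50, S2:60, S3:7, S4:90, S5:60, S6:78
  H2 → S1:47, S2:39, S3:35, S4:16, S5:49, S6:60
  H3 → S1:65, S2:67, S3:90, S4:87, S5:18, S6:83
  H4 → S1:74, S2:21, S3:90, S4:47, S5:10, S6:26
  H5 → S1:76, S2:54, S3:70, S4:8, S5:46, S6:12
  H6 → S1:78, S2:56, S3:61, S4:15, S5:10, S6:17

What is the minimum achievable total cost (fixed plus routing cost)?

Open {H1, H6}: assign each demand point to its cheapest open site.
  S1→H1 50, S2→H6 56, S3→H1 7, S4→H6 15, S5→H6 10, S6→H6 17
  routing cost 155, fixed 122 → total 277.
Compare {H2, H4}: routing cost 155 + fixed 128 = 283.
Compare {H1, H4}: routing cost 161 + fixed 125 = 286.
Compare {H2, H6}: routing cost 163 + fixed 125 = 288.
All other subsets cost ≥ 283. Minimum total cost: 277.

277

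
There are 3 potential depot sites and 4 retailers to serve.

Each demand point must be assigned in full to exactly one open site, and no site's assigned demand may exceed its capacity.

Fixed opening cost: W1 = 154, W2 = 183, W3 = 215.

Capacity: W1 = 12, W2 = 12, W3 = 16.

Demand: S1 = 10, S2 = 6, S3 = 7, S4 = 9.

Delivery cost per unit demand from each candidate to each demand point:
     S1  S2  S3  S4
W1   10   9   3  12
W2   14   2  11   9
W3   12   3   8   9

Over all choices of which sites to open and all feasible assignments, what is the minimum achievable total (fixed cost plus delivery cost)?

792

Open {W1, W2, W3}; cheapest assignment that respects the capacities:
  W1 (cap 12, load 7): S3 — cost 7×3 = 21
  W2 (cap 12, load 9): S4 — cost 9×9 = 81
  W3 (cap 16, load 16): S1, S2 — cost 10×12 + 6×3 = 138
  Shipping 240, fixed 552 → total 792.
  Any other capacity-feasible assignment to {W1, W2, W3} ships for at least 240.
Total demand is 32 and no other set of sites has combined capacity ≥ 32, so {W1, W2, W3} is the only feasible choice of open sites. Minimum: 792.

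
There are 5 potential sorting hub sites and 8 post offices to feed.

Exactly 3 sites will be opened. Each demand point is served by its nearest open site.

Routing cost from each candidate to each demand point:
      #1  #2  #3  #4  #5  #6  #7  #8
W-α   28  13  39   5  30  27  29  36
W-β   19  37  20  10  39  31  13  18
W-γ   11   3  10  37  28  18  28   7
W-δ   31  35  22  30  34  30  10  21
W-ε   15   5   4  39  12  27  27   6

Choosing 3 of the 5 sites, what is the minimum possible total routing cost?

77

Open {W-β, W-γ, W-ε}.
  #1→W-γ 11, #2→W-γ 3, #3→W-ε 4, #4→W-β 10, #5→W-ε 12, #6→W-γ 18, #7→W-β 13, #8→W-ε 6  ⇒ total 77.
Compare {W-α, W-δ, W-ε}: total 84.
Compare {W-α, W-γ, W-ε}: total 86.
No size-3 selection does better; minimum is 77.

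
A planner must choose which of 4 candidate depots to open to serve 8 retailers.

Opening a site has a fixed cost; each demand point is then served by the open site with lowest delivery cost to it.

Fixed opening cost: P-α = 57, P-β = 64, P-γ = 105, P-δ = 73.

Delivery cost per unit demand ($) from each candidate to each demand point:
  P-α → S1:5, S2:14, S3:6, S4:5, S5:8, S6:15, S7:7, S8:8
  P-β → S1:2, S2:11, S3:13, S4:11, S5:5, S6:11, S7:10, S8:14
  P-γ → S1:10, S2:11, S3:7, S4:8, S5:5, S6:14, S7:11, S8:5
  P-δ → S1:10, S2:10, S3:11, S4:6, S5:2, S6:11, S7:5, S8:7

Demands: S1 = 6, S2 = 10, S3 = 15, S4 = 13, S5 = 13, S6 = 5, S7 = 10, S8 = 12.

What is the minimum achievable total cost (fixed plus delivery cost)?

630

Open {P-α, P-δ}: assign each demand point to its cheapest open site.
  S1→P-α 6×5=30, S2→P-δ 10×10=100, S3→P-α 15×6=90, S4→P-α 13×5=65, S5→P-δ 13×2=26, S6→P-δ 5×11=55, S7→P-δ 10×5=50, S8→P-δ 12×7=84
  delivery cost 500, fixed 130 → total 630.
Compare {P-α, P-β, P-δ}: delivery cost 482 + fixed 194 = 676.
Compare {P-α, P-β}: delivery cost 563 + fixed 121 = 684.
Compare {P-δ}: delivery cost 618 + fixed 73 = 691.
All other subsets cost ≥ 676. Minimum total cost: 630.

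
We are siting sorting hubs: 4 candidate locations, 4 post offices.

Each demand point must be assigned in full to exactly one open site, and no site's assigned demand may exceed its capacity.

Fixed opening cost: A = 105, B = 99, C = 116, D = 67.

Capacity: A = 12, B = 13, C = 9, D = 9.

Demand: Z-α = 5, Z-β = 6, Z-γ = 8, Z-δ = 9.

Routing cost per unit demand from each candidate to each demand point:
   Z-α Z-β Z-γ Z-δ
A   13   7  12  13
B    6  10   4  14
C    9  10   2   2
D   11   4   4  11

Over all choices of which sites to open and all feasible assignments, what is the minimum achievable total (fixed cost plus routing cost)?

Open {B, C, D}; cheapest assignment that respects the capacities:
  B (cap 13, load 13): Z-α, Z-γ — cost 5×6 + 8×4 = 62
  C (cap 9, load 9): Z-δ — cost 9×2 = 18
  D (cap 9, load 6): Z-β — cost 6×4 = 24
  Shipping 104, fixed 282 → total 386.
  Any other capacity-feasible assignment to {B, C, D} ships for at least 104.
Compare {A, B, C}: its best feasible assignment gives total 442.
Compare {A, C, D}: its best feasible assignment gives total 445.
Every other set of open sites that can feasibly serve all demand totals ≥ 442 even under its best assignment. Minimum: 386.

386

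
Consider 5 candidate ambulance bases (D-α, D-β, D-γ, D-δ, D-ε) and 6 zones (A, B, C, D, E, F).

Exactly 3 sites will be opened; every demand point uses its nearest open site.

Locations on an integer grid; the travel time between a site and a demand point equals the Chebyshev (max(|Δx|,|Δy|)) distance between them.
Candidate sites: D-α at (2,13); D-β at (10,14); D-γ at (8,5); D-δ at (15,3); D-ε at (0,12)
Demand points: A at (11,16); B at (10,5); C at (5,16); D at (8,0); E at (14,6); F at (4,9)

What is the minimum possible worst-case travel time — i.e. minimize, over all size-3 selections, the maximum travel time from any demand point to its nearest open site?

5

Open {D-β, D-γ, D-δ}.
  Farthest demand point is C at travel time 5 (to D-β); all others are ≤ 5.
With {D-α, D-β, D-γ} the worst case is 6.
With {D-β, D-γ, D-ε} the worst case is 6.
No size-3 selection achieves below 5.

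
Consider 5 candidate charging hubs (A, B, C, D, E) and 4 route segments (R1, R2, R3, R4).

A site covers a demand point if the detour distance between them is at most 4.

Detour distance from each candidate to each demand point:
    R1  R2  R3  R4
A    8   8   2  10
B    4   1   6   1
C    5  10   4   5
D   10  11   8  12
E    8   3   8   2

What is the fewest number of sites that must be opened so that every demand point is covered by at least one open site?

2

Coverage sets (demand points within 4 of each site):
  A: {R3}
  B: {R1, R2, R4}
  C: {R3}
  D: {}
  E: {R2, R4}
No single site covers all 4 demand points.
But {A, B} covers everything, so the minimum is 2.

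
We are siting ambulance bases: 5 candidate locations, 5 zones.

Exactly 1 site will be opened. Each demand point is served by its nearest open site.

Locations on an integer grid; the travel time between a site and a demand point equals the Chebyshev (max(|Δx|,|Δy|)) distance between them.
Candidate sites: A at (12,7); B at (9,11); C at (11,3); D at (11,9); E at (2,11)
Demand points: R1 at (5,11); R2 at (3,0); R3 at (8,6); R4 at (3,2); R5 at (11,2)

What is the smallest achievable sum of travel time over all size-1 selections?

Open {C}.
  R1→C 8, R2→C 8, R3→C 3, R4→C 8, R5→C 1  ⇒ total 28.
Compare {D}: total 33.
Compare {A}: total 34.
No size-1 selection does better; minimum is 28.

28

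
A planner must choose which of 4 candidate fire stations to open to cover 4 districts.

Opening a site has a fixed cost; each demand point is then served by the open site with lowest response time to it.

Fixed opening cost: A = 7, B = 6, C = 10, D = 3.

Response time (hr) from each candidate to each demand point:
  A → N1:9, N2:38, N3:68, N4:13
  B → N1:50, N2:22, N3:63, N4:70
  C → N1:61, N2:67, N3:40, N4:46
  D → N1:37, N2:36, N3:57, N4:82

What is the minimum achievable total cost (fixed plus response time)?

107

Open {A, B, C}: assign each demand point to its cheapest open site.
  N1→A 9, N2→B 22, N3→C 40, N4→A 13
  response time 84, fixed 23 → total 107.
Compare {A, B, C, D}: response time 84 + fixed 26 = 110.
Compare {A, C}: response time 100 + fixed 17 = 117.
Compare {A, B, D}: response time 101 + fixed 16 = 117.
All other subsets cost ≥ 110. Minimum total cost: 107.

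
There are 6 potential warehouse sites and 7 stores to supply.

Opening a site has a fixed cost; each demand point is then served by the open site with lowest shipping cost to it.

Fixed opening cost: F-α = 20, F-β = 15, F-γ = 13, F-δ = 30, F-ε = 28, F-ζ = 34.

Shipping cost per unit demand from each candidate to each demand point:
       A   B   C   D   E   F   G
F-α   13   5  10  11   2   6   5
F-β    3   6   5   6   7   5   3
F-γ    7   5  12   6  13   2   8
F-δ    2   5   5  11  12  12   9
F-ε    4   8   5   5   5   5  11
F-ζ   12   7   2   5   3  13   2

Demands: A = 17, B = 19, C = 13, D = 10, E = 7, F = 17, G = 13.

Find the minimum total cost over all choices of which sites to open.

Open {F-γ, F-δ, F-ζ}: assign each demand point to its cheapest open site.
  A→F-δ 17×2=34, B→F-γ 19×5=95, C→F-ζ 13×2=26, D→F-ζ 10×5=50, E→F-ζ 7×3=21, F→F-γ 17×2=34, G→F-ζ 13×2=26
  shipping cost 286, fixed 77 → total 363.
Compare {F-β, F-γ, F-ζ}: shipping cost 303 + fixed 62 = 365.
Compare {F-α, F-γ, F-δ, F-ζ}: shipping cost 279 + fixed 97 = 376.
Compare {F-α, F-β, F-γ, F-ζ}: shipping cost 296 + fixed 82 = 378.
All other subsets cost ≥ 365. Minimum total cost: 363.

363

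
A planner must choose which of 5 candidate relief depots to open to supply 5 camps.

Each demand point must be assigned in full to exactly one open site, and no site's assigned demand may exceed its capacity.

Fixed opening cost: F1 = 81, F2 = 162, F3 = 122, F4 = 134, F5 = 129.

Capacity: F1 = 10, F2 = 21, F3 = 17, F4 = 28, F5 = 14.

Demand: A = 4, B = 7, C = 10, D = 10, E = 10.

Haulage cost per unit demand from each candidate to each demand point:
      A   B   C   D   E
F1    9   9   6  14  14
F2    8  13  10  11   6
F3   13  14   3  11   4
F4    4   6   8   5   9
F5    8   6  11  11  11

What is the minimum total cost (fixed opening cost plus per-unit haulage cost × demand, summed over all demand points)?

Open {F3, F4}; cheapest assignment that respects the capacities:
  F3 (cap 17, load 14): A, C — cost 4×13 + 10×3 = 82
  F4 (cap 28, load 27): B, D, E — cost 7×6 + 10×5 + 10×9 = 182
  Shipping 264, fixed 256 → total 520.
  Any other capacity-feasible assignment to {F3, F4} ships for at least 264.
Compare {F1, F3, F4}: its best feasible assignment gives total 545.
Compare {F2, F4}: its best feasible assignment gives total 560.
Every other set of open sites that can feasibly serve all demand totals ≥ 545 even under its best assignment. Minimum: 520.

520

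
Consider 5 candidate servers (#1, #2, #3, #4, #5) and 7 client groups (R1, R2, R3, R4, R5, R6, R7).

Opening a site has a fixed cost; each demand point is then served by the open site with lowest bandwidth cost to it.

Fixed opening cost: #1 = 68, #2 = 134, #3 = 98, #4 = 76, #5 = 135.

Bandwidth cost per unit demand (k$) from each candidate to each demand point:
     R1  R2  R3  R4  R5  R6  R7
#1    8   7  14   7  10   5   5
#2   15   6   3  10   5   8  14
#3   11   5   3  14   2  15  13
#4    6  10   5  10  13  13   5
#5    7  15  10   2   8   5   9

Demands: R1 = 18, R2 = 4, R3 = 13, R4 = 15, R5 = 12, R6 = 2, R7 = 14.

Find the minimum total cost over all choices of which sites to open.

578

Open {#1, #3}: assign each demand point to its cheapest open site.
  R1→#1 18×8=144, R2→#3 4×5=20, R3→#3 13×3=39, R4→#1 15×7=105, R5→#3 12×2=24, R6→#1 2×5=10, R7→#1 14×5=70
  bandwidth cost 412, fixed 166 → total 578.
Compare {#3, #5}: bandwidth cost 375 + fixed 233 = 608.
Compare {#3, #4, #5}: bandwidth cost 301 + fixed 309 = 610.
Compare {#3, #4}: bandwidth cost 437 + fixed 174 = 611.
All other subsets cost ≥ 608. Minimum total cost: 578.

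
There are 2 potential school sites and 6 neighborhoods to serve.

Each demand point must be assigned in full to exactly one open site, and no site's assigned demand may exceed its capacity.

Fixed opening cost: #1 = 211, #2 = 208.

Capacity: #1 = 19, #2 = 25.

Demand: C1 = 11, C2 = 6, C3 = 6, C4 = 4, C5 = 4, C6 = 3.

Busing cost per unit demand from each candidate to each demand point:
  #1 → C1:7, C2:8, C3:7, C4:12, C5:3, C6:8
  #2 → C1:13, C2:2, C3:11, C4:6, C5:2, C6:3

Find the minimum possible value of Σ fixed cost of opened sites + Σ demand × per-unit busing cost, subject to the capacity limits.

Open {#1, #2}; cheapest assignment that respects the capacities:
  #1 (cap 19, load 17): C1, C3 — cost 11×7 + 6×7 = 119
  #2 (cap 25, load 17): C2, C4, C5, C6 — cost 6×2 + 4×6 + 4×2 + 3×3 = 53
  Shipping 172, fixed 419 → total 591.
  Any other capacity-feasible assignment to {#1, #2} ships for at least 172.
Total demand is 34 and no other set of sites has combined capacity ≥ 34, so {#1, #2} is the only feasible choice of open sites. Minimum: 591.

591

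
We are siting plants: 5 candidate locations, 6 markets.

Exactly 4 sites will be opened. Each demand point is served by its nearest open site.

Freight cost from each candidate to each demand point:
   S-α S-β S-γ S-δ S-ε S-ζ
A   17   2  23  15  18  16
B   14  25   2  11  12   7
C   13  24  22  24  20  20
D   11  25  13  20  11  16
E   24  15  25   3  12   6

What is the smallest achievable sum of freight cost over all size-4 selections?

35

Open {A, B, D, E}.
  S-α→D 11, S-β→A 2, S-γ→B 2, S-δ→E 3, S-ε→D 11, S-ζ→E 6  ⇒ total 35.
Compare {A, B, C, E}: total 38.
Compare {A, B, C, D}: total 44.
No size-4 selection does better; minimum is 35.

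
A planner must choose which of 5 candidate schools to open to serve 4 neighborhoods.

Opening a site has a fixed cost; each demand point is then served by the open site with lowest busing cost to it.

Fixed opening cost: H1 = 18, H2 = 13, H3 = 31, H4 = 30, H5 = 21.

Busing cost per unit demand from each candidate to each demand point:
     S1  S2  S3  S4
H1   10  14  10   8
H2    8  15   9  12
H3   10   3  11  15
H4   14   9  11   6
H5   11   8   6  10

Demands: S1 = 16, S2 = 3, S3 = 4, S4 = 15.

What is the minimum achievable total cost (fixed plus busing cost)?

324

Open {H2, H4}: assign each demand point to its cheapest open site.
  S1→H2 16×8=128, S2→H4 3×9=27, S3→H2 4×9=36, S4→H4 15×6=90
  busing cost 281, fixed 43 → total 324.
Compare {H2, H4, H5}: busing cost 266 + fixed 64 = 330.
Compare {H2, H3, H4}: busing cost 263 + fixed 74 = 337.
Compare {H1, H2, H4}: busing cost 281 + fixed 61 = 342.
All other subsets cost ≥ 330. Minimum total cost: 324.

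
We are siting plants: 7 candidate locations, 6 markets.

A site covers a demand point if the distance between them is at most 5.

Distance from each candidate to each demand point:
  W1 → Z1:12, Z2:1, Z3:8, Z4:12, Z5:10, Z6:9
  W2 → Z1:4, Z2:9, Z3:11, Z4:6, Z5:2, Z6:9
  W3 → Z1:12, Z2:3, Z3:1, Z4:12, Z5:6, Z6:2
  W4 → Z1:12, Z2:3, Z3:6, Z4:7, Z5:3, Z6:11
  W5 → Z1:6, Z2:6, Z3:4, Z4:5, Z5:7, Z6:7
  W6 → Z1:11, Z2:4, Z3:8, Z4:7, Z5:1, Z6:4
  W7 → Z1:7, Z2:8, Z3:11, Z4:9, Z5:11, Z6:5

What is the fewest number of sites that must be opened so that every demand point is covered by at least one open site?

Coverage sets (demand points within 5 of each site):
  W1: {Z2}
  W2: {Z1, Z5}
  W3: {Z2, Z3, Z6}
  W4: {Z2, Z5}
  W5: {Z3, Z4}
  W6: {Z2, Z5, Z6}
  W7: {Z6}
No 2 sites suffice: every size-2 union leaves at least one demand point uncovered.
But {W2, W3, W5} covers everything, so the minimum is 3.

3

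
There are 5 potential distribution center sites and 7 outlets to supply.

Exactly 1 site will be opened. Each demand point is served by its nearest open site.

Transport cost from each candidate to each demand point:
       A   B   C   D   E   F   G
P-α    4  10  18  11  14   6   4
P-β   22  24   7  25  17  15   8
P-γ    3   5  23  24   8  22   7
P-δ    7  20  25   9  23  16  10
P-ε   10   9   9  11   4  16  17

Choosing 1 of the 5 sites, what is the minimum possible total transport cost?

Open {P-α}.
  A→P-α 4, B→P-α 10, C→P-α 18, D→P-α 11, E→P-α 14, F→P-α 6, G→P-α 4  ⇒ total 67.
Compare {P-ε}: total 76.
Compare {P-γ}: total 92.
No size-1 selection does better; minimum is 67.

67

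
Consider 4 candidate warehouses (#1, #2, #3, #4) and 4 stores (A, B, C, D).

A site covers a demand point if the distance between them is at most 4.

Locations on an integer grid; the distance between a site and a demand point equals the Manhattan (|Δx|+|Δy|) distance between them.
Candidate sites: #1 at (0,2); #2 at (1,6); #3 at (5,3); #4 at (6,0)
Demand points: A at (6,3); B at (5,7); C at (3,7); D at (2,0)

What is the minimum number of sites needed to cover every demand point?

Coverage sets (demand points within 4 of each site):
  #1: {D}
  #2: {C}
  #3: {A, B}
  #4: {A, D}
No 2 sites suffice: every size-2 union leaves at least one demand point uncovered.
But {#1, #2, #3} covers everything, so the minimum is 3.

3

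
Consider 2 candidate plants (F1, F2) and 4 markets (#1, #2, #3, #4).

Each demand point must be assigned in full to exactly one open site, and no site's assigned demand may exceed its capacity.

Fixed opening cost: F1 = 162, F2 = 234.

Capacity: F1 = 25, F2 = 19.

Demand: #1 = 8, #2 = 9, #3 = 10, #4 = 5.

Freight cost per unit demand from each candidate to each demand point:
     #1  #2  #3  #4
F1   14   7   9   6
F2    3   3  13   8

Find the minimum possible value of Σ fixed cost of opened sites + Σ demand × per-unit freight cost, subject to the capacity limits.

567

Open {F1, F2}; cheapest assignment that respects the capacities:
  F1 (cap 25, load 15): #3, #4 — cost 10×9 + 5×6 = 120
  F2 (cap 19, load 17): #1, #2 — cost 8×3 + 9×3 = 51
  Shipping 171, fixed 396 → total 567.
  Any other capacity-feasible assignment to {F1, F2} ships for at least 171.
Total demand is 32 and no other set of sites has combined capacity ≥ 32, so {F1, F2} is the only feasible choice of open sites. Minimum: 567.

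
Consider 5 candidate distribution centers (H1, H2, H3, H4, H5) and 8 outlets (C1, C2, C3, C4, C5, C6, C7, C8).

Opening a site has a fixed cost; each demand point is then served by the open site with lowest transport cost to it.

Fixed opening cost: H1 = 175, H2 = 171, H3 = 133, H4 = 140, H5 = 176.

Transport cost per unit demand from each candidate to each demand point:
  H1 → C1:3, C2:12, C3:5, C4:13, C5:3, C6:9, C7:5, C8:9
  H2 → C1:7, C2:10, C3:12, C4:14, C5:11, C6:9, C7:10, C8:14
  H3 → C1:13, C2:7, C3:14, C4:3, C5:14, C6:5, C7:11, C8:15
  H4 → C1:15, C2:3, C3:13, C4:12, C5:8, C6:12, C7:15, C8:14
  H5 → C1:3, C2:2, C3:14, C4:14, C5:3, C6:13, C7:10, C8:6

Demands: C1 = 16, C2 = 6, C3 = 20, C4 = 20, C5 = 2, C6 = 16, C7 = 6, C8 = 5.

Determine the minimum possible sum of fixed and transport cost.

719

Open {H1, H3}: assign each demand point to its cheapest open site.
  C1→H1 16×3=48, C2→H3 6×7=42, C3→H1 20×5=100, C4→H3 20×3=60, C5→H1 2×3=6, C6→H3 16×5=80, C7→H1 6×5=30, C8→H1 5×9=45
  transport cost 411, fixed 308 → total 719.
Compare {H1, H3, H4}: transport cost 387 + fixed 448 = 835.
Compare {H1, H3, H5}: transport cost 366 + fixed 484 = 850.
Compare {H1}: transport cost 705 + fixed 175 = 880.
All other subsets cost ≥ 835. Minimum total cost: 719.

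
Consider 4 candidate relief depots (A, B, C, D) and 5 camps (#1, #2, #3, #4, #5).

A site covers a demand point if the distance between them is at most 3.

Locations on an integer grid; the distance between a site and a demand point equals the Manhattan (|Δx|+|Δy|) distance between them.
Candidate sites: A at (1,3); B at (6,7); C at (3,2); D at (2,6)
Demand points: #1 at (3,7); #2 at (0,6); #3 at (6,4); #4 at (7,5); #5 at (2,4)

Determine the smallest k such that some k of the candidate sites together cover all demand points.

2

Coverage sets (demand points within 3 of each site):
  A: {#5}
  B: {#1, #3, #4}
  C: {#5}
  D: {#1, #2, #5}
No single site covers all 5 demand points.
But {B, D} covers everything, so the minimum is 2.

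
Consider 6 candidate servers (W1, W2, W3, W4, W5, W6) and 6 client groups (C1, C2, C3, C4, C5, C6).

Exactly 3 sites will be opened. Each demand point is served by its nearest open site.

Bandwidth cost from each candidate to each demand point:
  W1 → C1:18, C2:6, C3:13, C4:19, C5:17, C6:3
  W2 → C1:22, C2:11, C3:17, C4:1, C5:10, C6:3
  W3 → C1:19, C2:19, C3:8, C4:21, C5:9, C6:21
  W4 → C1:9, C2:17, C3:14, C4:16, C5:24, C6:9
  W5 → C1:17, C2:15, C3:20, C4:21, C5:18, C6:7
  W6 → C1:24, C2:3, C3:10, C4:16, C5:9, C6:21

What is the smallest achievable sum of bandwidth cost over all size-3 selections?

35

Open {W2, W4, W6}.
  C1→W4 9, C2→W6 3, C3→W6 10, C4→W2 1, C5→W6 9, C6→W2 3  ⇒ total 35.
Compare {W2, W3, W4}: total 41.
Compare {W1, W2, W4}: total 42.
No size-3 selection does better; minimum is 35.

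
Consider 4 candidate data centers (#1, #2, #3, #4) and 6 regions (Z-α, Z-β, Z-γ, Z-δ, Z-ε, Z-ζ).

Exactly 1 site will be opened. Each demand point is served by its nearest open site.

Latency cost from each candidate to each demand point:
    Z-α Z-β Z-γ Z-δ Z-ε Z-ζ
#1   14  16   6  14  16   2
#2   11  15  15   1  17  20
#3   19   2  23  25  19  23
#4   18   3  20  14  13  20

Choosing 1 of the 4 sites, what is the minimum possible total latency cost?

68

Open {#1}.
  Z-α→#1 14, Z-β→#1 16, Z-γ→#1 6, Z-δ→#1 14, Z-ε→#1 16, Z-ζ→#1 2  ⇒ total 68.
Compare {#2}: total 79.
Compare {#4}: total 88.
No size-1 selection does better; minimum is 68.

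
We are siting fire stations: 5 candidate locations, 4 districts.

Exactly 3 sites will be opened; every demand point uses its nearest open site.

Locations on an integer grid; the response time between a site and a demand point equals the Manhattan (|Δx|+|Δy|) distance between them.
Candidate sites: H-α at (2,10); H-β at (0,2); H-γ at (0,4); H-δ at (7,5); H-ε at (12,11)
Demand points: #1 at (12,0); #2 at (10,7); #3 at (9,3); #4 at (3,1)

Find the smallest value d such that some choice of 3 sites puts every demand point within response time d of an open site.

Open {H-α, H-β, H-δ}.
  Farthest demand point is #1 at response time 10 (to H-δ); all others are ≤ 10.
With {H-α, H-γ, H-δ} the worst case is 10.
With {H-α, H-δ, H-ε} the worst case is 10.
No size-3 selection achieves below 10.

10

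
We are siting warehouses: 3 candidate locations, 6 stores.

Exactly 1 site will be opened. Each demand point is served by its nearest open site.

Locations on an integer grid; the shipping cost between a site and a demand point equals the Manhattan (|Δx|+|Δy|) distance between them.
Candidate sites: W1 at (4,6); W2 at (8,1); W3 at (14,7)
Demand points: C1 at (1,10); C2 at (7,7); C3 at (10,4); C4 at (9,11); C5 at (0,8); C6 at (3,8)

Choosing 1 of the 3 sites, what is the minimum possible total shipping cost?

38

Open {W1}.
  C1→W1 7, C2→W1 4, C3→W1 8, C4→W1 10, C5→W1 6, C6→W1 3  ⇒ total 38.
Compare {W2}: total 66.
Compare {W3}: total 66.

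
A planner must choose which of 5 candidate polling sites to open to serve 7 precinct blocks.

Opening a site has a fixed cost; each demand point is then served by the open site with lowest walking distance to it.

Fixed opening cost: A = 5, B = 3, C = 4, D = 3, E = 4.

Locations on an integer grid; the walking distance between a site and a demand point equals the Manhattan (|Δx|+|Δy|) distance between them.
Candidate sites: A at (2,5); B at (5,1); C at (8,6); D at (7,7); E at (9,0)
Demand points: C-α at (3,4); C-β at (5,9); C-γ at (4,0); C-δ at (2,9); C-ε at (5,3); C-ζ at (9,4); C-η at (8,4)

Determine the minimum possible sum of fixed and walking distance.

33

Open {A, B, C}: assign each demand point to its cheapest open site.
  C-α→A 2, C-β→C 6, C-γ→B 2, C-δ→A 4, C-ε→B 2, C-ζ→C 3, C-η→C 2
  walking distance 21, fixed 12 → total 33.
Compare {A, B, D}: walking distance 23 + fixed 11 = 34.
Compare {A, B, C, D}: walking distance 19 + fixed 15 = 34.
Compare {B, D}: walking distance 29 + fixed 6 = 35.
All other subsets cost ≥ 34. Minimum total cost: 33.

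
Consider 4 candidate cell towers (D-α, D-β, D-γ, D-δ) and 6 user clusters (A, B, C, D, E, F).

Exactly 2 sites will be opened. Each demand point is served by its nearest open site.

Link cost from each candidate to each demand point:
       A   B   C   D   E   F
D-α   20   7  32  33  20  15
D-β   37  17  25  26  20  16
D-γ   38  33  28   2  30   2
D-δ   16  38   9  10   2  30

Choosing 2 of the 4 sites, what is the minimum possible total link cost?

Open {D-α, D-δ}.
  A→D-δ 16, B→D-α 7, C→D-δ 9, D→D-δ 10, E→D-δ 2, F→D-α 15  ⇒ total 59.
Compare {D-γ, D-δ}: total 64.
Compare {D-β, D-δ}: total 70.
No size-2 selection does better; minimum is 59.

59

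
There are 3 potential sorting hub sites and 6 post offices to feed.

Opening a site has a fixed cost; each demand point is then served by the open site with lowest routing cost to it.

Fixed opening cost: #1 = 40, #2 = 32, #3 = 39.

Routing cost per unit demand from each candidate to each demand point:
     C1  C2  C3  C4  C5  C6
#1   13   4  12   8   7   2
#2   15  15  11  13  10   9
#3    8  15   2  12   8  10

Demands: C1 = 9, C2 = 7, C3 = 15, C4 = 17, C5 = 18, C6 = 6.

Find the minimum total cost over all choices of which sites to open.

483

Open {#1, #3}: assign each demand point to its cheapest open site.
  C1→#3 9×8=72, C2→#1 7×4=28, C3→#3 15×2=30, C4→#1 17×8=136, C5→#1 18×7=126, C6→#1 6×2=12
  routing cost 404, fixed 79 → total 483.
Compare {#1, #2, #3}: routing cost 404 + fixed 111 = 515.
Compare {#1}: routing cost 599 + fixed 40 = 639.
Compare {#3}: routing cost 615 + fixed 39 = 654.
All other subsets cost ≥ 515. Minimum total cost: 483.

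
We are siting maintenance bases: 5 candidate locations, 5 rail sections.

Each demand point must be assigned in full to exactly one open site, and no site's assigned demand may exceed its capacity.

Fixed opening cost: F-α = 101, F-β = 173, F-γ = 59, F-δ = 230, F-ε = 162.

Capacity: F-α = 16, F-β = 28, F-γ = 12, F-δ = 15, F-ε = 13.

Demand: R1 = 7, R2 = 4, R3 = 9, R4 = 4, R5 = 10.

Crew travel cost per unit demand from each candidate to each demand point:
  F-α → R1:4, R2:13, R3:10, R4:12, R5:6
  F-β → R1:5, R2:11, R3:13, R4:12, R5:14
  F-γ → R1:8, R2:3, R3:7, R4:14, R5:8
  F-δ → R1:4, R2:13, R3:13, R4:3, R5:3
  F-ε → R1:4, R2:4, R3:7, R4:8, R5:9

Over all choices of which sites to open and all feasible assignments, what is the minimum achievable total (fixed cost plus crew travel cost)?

537

Open {F-α, F-γ, F-ε}; cheapest assignment that respects the capacities:
  F-α (cap 16, load 14): R4, R5 — cost 4×12 + 10×6 = 108
  F-γ (cap 12, load 9): R3 — cost 9×7 = 63
  F-ε (cap 13, load 11): R1, R2 — cost 7×4 + 4×4 = 44
  Shipping 215, fixed 322 → total 537.
  Any other capacity-feasible assignment to {F-α, F-γ, F-ε} ships for at least 215.
Compare {F-β, F-γ}: its best feasible assignment gives total 556.
Compare {F-α, F-γ, F-δ}: its best feasible assignment gives total 562.
Every other set of open sites that can feasibly serve all demand totals ≥ 556 even under its best assignment. Minimum: 537.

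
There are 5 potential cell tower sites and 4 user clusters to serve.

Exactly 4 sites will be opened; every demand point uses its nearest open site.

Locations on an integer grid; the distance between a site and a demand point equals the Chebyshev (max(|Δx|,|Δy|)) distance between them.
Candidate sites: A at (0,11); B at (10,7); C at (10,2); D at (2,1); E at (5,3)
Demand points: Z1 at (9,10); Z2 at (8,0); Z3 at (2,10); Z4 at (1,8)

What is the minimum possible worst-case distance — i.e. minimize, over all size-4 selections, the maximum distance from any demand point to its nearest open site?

Open {A, B, C, D}.
  Farthest demand point is Z1 at distance 3 (to B); all others are ≤ 3.
With {A, B, C, E} the worst case is 3.
With {A, B, D, E} the worst case is 3.
No size-4 selection achieves below 3.

3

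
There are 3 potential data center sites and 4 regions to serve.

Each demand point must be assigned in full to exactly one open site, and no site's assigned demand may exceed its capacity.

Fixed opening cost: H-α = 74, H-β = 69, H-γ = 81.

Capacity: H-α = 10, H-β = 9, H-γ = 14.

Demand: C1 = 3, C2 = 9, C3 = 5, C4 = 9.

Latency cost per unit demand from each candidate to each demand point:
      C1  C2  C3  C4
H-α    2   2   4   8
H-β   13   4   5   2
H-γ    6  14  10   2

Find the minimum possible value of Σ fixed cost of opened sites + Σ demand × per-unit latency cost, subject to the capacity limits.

Open {H-α, H-β, H-γ}; cheapest assignment that respects the capacities:
  H-α (cap 10, load 9): C2 — cost 9×2 = 18
  H-β (cap 9, load 5): C3 — cost 5×5 = 25
  H-γ (cap 14, load 12): C1, C4 — cost 3×6 + 9×2 = 36
  Shipping 79, fixed 224 → total 303.
  Any other capacity-feasible assignment to {H-α, H-β, H-γ} ships for at least 79.
Total demand is 26 and no other set of sites has combined capacity ≥ 26, so {H-α, H-β, H-γ} is the only feasible choice of open sites. Minimum: 303.

303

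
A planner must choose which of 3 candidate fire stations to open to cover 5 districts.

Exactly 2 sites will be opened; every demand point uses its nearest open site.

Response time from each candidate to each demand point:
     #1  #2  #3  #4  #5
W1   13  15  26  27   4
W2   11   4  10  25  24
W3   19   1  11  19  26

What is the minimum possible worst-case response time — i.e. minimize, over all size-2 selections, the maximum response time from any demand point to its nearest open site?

Open {W1, W3}.
  Farthest demand point is #4 at response time 19 (to W3); all others are ≤ 19.
With {W2, W3} the worst case is 24.
With {W1, W2} the worst case is 25.
No size-2 selection achieves below 19.

19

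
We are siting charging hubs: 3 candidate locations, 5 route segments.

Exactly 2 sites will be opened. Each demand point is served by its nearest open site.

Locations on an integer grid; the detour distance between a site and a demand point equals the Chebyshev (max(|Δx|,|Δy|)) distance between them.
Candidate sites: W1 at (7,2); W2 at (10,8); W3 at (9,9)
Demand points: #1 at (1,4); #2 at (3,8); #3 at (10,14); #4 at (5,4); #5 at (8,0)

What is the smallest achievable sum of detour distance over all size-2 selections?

Open {W1, W3}.
  #1→W1 6, #2→W1 6, #3→W3 5, #4→W1 2, #5→W1 2  ⇒ total 21.
Compare {W1, W2}: total 22.
Compare {W2, W3}: total 32.

21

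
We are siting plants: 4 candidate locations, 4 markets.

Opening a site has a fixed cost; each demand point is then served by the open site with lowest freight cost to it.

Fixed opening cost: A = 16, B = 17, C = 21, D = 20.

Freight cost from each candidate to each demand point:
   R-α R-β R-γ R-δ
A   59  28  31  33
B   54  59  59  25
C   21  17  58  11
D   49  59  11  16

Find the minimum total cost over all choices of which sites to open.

101

Open {C, D}: assign each demand point to its cheapest open site.
  R-α→C 21, R-β→C 17, R-γ→D 11, R-δ→C 11
  freight cost 60, fixed 41 → total 101.
Compare {A, C}: freight cost 80 + fixed 37 = 117.
Compare {A, C, D}: freight cost 60 + fixed 57 = 117.
Compare {B, C, D}: freight cost 60 + fixed 58 = 118.
All other subsets cost ≥ 117. Minimum total cost: 101.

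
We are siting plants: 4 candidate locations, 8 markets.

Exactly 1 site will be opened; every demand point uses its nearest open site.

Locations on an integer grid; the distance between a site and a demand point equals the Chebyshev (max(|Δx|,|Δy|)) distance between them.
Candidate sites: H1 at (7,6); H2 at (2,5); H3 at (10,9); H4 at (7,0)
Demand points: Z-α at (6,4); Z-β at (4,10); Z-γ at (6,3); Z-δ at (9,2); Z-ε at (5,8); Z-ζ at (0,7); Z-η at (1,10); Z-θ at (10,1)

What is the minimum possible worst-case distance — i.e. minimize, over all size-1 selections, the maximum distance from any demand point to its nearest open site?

Open {H1}.
  Farthest demand point is Z-ζ at distance 7 (to H1); all others are ≤ 7.
With {H2} the worst case is 8.
With {H3} the worst case is 10.
No size-1 selection achieves below 7.

7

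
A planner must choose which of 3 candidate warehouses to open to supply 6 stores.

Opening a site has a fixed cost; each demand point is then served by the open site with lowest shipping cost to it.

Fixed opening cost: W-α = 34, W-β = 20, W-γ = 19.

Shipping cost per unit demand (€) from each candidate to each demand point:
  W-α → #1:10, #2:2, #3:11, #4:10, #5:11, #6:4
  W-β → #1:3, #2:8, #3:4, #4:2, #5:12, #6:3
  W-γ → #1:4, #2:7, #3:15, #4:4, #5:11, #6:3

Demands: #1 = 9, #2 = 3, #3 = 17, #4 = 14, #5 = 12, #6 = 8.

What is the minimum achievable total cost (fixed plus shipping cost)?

335

Open {W-β}: assign each demand point to its cheapest open site.
  #1→W-β 9×3=27, #2→W-β 3×8=24, #3→W-β 17×4=68, #4→W-β 14×2=28, #5→W-β 12×12=144, #6→W-β 8×3=24
  shipping cost 315, fixed 20 → total 335.
Compare {W-α, W-β}: shipping cost 285 + fixed 54 = 339.
Compare {W-β, W-γ}: shipping cost 300 + fixed 39 = 339.
Compare {W-α, W-β, W-γ}: shipping cost 285 + fixed 73 = 358.
All other subsets cost ≥ 339. Minimum total cost: 335.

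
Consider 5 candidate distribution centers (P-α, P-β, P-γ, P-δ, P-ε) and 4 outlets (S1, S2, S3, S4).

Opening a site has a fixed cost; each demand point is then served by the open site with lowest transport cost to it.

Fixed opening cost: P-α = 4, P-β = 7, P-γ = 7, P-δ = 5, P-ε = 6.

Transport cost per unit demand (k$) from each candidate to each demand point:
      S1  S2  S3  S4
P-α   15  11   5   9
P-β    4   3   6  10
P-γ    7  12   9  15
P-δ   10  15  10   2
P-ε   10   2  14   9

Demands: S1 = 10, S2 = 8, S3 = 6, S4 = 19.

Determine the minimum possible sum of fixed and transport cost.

146

Open {P-α, P-β, P-δ, P-ε}: assign each demand point to its cheapest open site.
  S1→P-β 10×4=40, S2→P-ε 8×2=16, S3→P-α 6×5=30, S4→P-δ 19×2=38
  transport cost 124, fixed 22 → total 146.
Compare {P-α, P-β, P-δ}: transport cost 132 + fixed 16 = 148.
Compare {P-β, P-δ, P-ε}: transport cost 130 + fixed 18 = 148.
Compare {P-β, P-δ}: transport cost 138 + fixed 12 = 150.
All other subsets cost ≥ 148. Minimum total cost: 146.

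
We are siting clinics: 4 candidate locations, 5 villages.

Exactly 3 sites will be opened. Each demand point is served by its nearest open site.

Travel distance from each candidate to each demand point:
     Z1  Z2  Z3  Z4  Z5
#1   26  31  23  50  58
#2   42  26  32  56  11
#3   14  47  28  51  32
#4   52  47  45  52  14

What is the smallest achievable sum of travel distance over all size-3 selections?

Open {#1, #2, #3}.
  Z1→#3 14, Z2→#2 26, Z3→#1 23, Z4→#1 50, Z5→#2 11  ⇒ total 124.
Compare {#2, #3, #4}: total 130.
Compare {#1, #3, #4}: total 132.
No size-3 selection does better; minimum is 124.

124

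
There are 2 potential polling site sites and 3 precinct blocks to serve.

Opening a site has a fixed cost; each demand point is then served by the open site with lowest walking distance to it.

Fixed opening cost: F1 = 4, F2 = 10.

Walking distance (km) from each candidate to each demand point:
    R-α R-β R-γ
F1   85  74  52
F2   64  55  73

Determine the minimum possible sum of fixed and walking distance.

185

Open {F1, F2}: assign each demand point to its cheapest open site.
  R-α→F2 64, R-β→F2 55, R-γ→F1 52
  walking distance 171, fixed 14 → total 185.
Compare {F2}: walking distance 192 + fixed 10 = 202.
Compare {F1}: walking distance 211 + fixed 4 = 215.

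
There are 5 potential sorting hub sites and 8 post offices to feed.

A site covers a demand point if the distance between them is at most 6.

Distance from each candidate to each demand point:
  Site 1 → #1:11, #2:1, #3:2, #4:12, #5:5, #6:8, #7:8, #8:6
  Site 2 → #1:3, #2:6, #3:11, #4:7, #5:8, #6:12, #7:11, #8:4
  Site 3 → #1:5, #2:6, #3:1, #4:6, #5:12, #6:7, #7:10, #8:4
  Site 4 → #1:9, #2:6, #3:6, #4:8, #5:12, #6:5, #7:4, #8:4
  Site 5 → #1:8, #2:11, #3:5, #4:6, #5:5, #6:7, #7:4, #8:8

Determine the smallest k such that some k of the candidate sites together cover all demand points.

3

Coverage sets (demand points within 6 of each site):
  Site 1: {#2, #3, #5, #8}
  Site 2: {#1, #2, #8}
  Site 3: {#1, #2, #3, #4, #8}
  Site 4: {#2, #3, #6, #7, #8}
  Site 5: {#3, #4, #5, #7}
No 2 sites suffice: every size-2 union leaves at least one demand point uncovered.
But {Site 1, Site 3, Site 4} covers everything, so the minimum is 3.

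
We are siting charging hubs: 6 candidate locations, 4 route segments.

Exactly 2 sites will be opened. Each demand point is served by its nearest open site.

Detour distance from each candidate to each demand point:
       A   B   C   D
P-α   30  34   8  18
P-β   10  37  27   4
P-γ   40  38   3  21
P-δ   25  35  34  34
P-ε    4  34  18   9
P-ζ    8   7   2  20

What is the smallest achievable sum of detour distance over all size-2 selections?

Open {P-β, P-ζ}.
  A→P-ζ 8, B→P-ζ 7, C→P-ζ 2, D→P-β 4  ⇒ total 21.
Compare {P-ε, P-ζ}: total 22.
Compare {P-α, P-ζ}: total 35.
No size-2 selection does better; minimum is 21.

21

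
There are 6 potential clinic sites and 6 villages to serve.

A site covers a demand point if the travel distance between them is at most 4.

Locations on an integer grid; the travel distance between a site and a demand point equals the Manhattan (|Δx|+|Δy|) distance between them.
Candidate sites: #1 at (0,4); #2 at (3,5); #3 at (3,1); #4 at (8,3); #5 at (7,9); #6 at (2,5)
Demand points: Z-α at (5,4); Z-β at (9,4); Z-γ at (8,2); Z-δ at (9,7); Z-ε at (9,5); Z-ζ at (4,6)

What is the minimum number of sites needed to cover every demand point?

Coverage sets (demand points within 4 of each site):
  #1: {}
  #2: {Z-α, Z-ζ}
  #3: {}
  #4: {Z-α, Z-β, Z-γ, Z-ε}
  #5: {Z-δ}
  #6: {Z-α, Z-ζ}
No 2 sites suffice: every size-2 union leaves at least one demand point uncovered.
But {#2, #4, #5} covers everything, so the minimum is 3.

3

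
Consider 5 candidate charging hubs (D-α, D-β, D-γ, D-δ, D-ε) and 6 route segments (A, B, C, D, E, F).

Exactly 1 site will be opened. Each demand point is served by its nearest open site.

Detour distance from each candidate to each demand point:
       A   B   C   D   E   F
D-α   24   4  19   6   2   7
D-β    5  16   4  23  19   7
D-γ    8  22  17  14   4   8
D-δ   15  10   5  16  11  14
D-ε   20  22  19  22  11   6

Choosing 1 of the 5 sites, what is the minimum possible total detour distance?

Open {D-α}.
  A→D-α 24, B→D-α 4, C→D-α 19, D→D-α 6, E→D-α 2, F→D-α 7  ⇒ total 62.
Compare {D-δ}: total 71.
Compare {D-γ}: total 73.
No size-1 selection does better; minimum is 62.

62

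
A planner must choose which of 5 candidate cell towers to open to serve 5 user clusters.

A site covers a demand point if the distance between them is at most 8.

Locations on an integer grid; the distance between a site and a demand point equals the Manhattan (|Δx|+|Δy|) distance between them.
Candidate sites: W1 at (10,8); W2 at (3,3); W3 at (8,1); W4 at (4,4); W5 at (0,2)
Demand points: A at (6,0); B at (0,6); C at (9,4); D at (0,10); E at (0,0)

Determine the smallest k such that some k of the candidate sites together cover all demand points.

Coverage sets (demand points within 8 of each site):
  W1: {C}
  W2: {A, B, C, E}
  W3: {A, C}
  W4: {A, B, C, E}
  W5: {A, B, D, E}
No single site covers all 5 demand points.
But {W1, W5} covers everything, so the minimum is 2.

2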